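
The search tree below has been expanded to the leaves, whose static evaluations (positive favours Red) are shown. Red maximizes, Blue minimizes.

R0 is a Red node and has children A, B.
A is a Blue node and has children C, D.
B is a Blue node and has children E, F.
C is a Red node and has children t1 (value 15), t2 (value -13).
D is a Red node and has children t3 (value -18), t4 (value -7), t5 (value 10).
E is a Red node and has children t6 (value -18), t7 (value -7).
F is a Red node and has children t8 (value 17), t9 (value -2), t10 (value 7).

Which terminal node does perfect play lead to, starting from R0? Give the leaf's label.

t5

C (Red): max(15, -13) = 15
D (Red): max(-18, -7, 10) = 10
A (Blue): min(15, 10) = 10
E (Red): max(-18, -7) = -7
F (Red): max(17, -2, 7) = 17
B (Blue): min(-7, 17) = -7
R0 (Red): max(10, -7) = 10
At R0, Red picks A (highest: 10).
At A, Blue picks D (lowest: 10).
At D, Red picks t5 (highest: 10).
Terminal value 10.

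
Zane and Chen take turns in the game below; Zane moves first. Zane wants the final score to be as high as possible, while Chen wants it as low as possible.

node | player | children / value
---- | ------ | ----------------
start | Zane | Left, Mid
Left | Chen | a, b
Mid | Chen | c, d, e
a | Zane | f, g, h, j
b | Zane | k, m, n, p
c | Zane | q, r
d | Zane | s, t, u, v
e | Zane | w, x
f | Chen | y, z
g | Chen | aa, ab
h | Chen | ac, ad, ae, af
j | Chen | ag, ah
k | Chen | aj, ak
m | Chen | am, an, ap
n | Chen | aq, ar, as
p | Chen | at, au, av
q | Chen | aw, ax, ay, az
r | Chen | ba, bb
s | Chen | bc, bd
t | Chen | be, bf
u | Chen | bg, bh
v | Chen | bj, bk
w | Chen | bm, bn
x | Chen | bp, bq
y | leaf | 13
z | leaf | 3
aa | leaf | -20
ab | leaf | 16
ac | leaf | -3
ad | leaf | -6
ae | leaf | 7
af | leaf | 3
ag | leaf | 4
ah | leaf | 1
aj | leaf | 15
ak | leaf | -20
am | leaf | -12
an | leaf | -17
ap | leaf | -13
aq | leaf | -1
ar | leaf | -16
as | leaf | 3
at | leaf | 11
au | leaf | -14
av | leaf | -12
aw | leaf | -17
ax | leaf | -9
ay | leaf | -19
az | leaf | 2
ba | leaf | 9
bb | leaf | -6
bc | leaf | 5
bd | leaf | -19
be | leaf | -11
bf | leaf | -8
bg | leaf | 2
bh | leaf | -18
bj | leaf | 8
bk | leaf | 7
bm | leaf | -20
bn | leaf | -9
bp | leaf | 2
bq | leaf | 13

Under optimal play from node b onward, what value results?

-14

k (Chen): min(15, -20) = -20
m (Chen): min(-12, -17, -13) = -17
n (Chen): min(-1, -16, 3) = -16
p (Chen): min(11, -14, -12) = -14
b (Zane): max(-20, -17, -16, -14) = -14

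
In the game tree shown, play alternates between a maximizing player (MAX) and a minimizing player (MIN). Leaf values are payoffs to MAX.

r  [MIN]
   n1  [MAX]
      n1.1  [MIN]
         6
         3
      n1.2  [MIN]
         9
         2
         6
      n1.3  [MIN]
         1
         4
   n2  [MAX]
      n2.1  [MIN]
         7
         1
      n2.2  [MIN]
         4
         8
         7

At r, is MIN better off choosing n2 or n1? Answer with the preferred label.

n2.1 (MIN): min(7, 1) = 1
n2.2 (MIN): min(4, 8, 7) = 4
n2 (MAX): max(1, 4) = 4
n1.1 (MIN): min(6, 3) = 3
n1.2 (MIN): min(9, 2, 6) = 2
n1.3 (MIN): min(1, 4) = 1
n1 (MAX): max(3, 2, 1) = 3
MIN prefers the lower value; n2=4, n1=3. n1 is better since 3 < 4.

n1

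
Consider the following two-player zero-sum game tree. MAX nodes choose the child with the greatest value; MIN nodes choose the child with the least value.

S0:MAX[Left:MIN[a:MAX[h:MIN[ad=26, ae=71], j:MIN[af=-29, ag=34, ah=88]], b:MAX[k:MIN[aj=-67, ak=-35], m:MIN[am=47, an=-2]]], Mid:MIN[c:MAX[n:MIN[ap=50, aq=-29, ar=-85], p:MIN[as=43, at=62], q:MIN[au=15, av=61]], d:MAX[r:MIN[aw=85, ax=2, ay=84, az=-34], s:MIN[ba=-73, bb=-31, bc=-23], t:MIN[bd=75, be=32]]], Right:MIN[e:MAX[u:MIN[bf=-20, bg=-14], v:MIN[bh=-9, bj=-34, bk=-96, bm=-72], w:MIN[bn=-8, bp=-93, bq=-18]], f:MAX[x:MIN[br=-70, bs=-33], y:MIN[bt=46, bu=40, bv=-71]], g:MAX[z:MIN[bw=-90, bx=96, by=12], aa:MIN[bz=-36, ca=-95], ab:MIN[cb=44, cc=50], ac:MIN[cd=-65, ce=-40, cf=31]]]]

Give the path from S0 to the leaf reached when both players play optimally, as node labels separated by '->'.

h (MIN): min(26, 71) = 26
j (MIN): min(-29, 34, 88) = -29
a (MAX): max(26, -29) = 26
k (MIN): min(-67, -35) = -67
m (MIN): min(47, -2) = -2
b (MAX): max(-67, -2) = -2
Left (MIN): min(26, -2) = -2
n (MIN): min(50, -29, -85) = -85
p (MIN): min(43, 62) = 43
q (MIN): min(15, 61) = 15
c (MAX): max(-85, 43, 15) = 43
r (MIN): min(85, 2, 84, -34) = -34
s (MIN): min(-73, -31, -23) = -73
t (MIN): min(75, 32) = 32
d (MAX): max(-34, -73, 32) = 32
Mid (MIN): min(43, 32) = 32
u (MIN): min(-20, -14) = -20
v (MIN): min(-9, -34, -96, -72) = -96
w (MIN): min(-8, -93, -18) = -93
e (MAX): max(-20, -96, -93) = -20
x (MIN): min(-70, -33) = -70
y (MIN): min(46, 40, -71) = -71
f (MAX): max(-70, -71) = -70
z (MIN): min(-90, 96, 12) = -90
aa (MIN): min(-36, -95) = -95
ab (MIN): min(44, 50) = 44
ac (MIN): min(-65, -40, 31) = -65
g (MAX): max(-90, -95, 44, -65) = 44
Right (MIN): min(-20, -70, 44) = -70
S0 (MAX): max(-2, 32, -70) = 32
At S0, MAX picks Mid (highest: 32).
At Mid, MIN picks d (lowest: 32).
At d, MAX picks t (highest: 32).
At t, MIN picks be (lowest: 32).
Terminal value 32.

S0 -> Mid -> d -> t -> be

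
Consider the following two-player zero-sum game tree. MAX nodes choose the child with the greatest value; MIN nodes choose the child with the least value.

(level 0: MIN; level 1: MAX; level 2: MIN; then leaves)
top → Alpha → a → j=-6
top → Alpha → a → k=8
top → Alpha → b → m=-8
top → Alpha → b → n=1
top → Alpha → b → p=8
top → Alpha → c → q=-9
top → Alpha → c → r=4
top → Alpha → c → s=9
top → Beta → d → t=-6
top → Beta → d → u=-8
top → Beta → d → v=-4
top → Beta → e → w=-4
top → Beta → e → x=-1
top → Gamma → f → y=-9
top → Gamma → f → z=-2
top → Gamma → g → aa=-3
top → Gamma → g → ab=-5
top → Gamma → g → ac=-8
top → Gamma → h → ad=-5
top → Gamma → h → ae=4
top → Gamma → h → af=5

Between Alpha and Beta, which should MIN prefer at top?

Alpha

a (MIN): min(-6, 8) = -6
b (MIN): min(-8, 1, 8) = -8
c (MIN): min(-9, 4, 9) = -9
Alpha (MAX): max(-6, -8, -9) = -6
d (MIN): min(-6, -8, -4) = -8
e (MIN): min(-4, -1) = -4
Beta (MAX): max(-8, -4) = -4
MIN prefers the lower value; Alpha=-6, Beta=-4. Alpha is better since -6 < -4.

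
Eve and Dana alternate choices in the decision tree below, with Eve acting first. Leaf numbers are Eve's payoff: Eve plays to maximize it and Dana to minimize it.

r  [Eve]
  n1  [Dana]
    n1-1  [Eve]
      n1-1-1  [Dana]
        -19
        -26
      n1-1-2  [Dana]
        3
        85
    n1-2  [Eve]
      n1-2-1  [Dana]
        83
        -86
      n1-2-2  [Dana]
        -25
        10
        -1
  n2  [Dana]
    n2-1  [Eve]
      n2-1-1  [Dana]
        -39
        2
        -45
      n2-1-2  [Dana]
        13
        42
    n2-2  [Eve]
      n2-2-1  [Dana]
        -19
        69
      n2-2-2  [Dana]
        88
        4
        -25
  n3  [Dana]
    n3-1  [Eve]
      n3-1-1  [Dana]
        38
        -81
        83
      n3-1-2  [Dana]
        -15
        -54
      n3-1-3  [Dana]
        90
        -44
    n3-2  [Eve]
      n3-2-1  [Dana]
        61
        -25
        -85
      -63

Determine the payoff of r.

-19

n1-1-1 (Dana): min(-19, -26) = -26
n1-1-2 (Dana): min(3, 85) = 3
n1-1 (Eve): max(-26, 3) = 3
n1-2-1 (Dana): min(83, -86) = -86
n1-2-2 (Dana): min(-25, 10, -1) = -25
n1-2 (Eve): max(-86, -25) = -25
n1 (Dana): min(3, -25) = -25
n2-1-1 (Dana): min(-39, 2, -45) = -45
n2-1-2 (Dana): min(13, 42) = 13
n2-1 (Eve): max(-45, 13) = 13
n2-2-1 (Dana): min(-19, 69) = -19
n2-2-2 (Dana): min(88, 4, -25) = -25
n2-2 (Eve): max(-19, -25) = -19
n2 (Dana): min(13, -19) = -19
n3-1-1 (Dana): min(38, -81, 83) = -81
n3-1-2 (Dana): min(-15, -54) = -54
n3-1-3 (Dana): min(90, -44) = -44
n3-1 (Eve): max(-81, -54, -44) = -44
n3-2-1 (Dana): min(61, -25, -85) = -85
n3-2 (Eve): max(-85, -63) = -63
n3 (Dana): min(-44, -63) = -63
r (Eve): max(-25, -19, -63) = -19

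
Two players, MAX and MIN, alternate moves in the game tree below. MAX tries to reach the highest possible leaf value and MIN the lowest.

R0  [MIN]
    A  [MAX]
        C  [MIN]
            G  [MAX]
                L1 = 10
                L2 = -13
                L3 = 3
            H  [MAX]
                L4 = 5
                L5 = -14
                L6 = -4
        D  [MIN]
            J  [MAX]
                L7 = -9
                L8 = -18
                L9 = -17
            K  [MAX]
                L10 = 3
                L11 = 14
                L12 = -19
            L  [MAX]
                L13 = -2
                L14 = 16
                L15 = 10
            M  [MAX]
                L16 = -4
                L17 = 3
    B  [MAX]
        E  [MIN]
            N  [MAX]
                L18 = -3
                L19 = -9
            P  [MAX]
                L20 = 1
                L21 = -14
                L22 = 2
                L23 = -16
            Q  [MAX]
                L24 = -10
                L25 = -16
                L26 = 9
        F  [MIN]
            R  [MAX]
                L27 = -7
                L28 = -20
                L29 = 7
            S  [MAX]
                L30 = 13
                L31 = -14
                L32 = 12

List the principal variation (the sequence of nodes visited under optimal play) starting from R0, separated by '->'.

R0 -> A -> C -> H -> L4

G (MAX): max(10, -13, 3) = 10
H (MAX): max(5, -14, -4) = 5
C (MIN): min(10, 5) = 5
J (MAX): max(-9, -18, -17) = -9
K (MAX): max(3, 14, -19) = 14
L (MAX): max(-2, 16, 10) = 16
M (MAX): max(-4, 3) = 3
D (MIN): min(-9, 14, 16, 3) = -9
A (MAX): max(5, -9) = 5
N (MAX): max(-3, -9) = -3
P (MAX): max(1, -14, 2, -16) = 2
Q (MAX): max(-10, -16, 9) = 9
E (MIN): min(-3, 2, 9) = -3
R (MAX): max(-7, -20, 7) = 7
S (MAX): max(13, -14, 12) = 13
F (MIN): min(7, 13) = 7
B (MAX): max(-3, 7) = 7
R0 (MIN): min(5, 7) = 5
At R0, MIN picks A (lowest: 5).
At A, MAX picks C (highest: 5).
At C, MIN picks H (lowest: 5).
At H, MAX picks L4 (highest: 5).
Terminal value 5.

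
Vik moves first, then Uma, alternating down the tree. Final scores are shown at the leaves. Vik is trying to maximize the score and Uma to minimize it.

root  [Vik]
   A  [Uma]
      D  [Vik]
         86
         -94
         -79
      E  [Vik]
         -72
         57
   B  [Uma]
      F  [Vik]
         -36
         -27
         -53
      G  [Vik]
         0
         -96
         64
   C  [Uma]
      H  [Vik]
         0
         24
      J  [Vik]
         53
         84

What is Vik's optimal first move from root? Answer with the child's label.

A

D (Vik): max(86, -94, -79) = 86
E (Vik): max(-72, 57) = 57
A (Uma): min(86, 57) = 57
F (Vik): max(-36, -27, -53) = -27
G (Vik): max(0, -96, 64) = 64
B (Uma): min(-27, 64) = -27
H (Vik): max(0, 24) = 24
J (Vik): max(53, 84) = 84
C (Uma): min(24, 84) = 24
root (Vik): max(57, -27, 24) = 57
Vik at root wants the highest of {A=57, B=-27, C=24}, so chooses A.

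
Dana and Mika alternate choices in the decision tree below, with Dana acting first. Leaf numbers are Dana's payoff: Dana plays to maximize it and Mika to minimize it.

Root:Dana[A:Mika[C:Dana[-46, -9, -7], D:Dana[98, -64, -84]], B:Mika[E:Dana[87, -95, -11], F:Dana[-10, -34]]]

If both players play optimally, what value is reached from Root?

-7

C (Dana): max(-46, -9, -7) = -7
D (Dana): max(98, -64, -84) = 98
A (Mika): min(-7, 98) = -7
E (Dana): max(87, -95, -11) = 87
F (Dana): max(-10, -34) = -10
B (Mika): min(87, -10) = -10
Root (Dana): max(-7, -10) = -7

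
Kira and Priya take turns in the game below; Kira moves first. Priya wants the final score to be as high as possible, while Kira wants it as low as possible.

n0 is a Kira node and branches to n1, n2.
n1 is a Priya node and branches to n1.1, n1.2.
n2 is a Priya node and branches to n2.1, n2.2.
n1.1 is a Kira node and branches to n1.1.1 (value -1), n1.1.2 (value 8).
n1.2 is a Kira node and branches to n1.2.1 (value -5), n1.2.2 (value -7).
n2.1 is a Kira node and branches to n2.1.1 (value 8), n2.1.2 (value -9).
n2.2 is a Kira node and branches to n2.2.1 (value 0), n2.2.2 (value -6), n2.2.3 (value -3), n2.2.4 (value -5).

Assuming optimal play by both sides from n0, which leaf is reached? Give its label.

n1.1 (Kira): min(-1, 8) = -1
n1.2 (Kira): min(-5, -7) = -7
n1 (Priya): max(-1, -7) = -1
n2.1 (Kira): min(8, -9) = -9
n2.2 (Kira): min(0, -6, -3, -5) = -6
n2 (Priya): max(-9, -6) = -6
n0 (Kira): min(-1, -6) = -6
At n0, Kira picks n2 (lowest: -6).
At n2, Priya picks n2.2 (highest: -6).
At n2.2, Kira picks n2.2.2 (lowest: -6).
Terminal value -6.

n2.2.2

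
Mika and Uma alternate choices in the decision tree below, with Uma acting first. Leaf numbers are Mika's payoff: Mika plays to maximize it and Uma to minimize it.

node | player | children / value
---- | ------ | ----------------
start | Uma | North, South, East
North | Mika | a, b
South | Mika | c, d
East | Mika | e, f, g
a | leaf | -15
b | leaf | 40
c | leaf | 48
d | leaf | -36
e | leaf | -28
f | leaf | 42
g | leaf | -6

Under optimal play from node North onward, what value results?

North (Mika): max(-15, 40) = 40

40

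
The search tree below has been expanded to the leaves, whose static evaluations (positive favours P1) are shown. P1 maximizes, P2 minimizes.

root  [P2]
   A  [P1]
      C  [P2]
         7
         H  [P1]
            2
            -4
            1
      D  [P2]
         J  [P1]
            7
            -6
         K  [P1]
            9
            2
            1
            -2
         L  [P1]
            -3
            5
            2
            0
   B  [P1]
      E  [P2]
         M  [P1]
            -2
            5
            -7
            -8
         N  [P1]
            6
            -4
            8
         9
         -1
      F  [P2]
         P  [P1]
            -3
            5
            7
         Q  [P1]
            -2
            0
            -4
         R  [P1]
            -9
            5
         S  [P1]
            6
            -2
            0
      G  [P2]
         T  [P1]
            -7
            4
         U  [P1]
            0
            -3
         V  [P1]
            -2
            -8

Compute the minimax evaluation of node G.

T (P1): max(-7, 4) = 4
U (P1): max(0, -3) = 0
V (P1): max(-2, -8) = -2
G (P2): min(4, 0, -2) = -2

-2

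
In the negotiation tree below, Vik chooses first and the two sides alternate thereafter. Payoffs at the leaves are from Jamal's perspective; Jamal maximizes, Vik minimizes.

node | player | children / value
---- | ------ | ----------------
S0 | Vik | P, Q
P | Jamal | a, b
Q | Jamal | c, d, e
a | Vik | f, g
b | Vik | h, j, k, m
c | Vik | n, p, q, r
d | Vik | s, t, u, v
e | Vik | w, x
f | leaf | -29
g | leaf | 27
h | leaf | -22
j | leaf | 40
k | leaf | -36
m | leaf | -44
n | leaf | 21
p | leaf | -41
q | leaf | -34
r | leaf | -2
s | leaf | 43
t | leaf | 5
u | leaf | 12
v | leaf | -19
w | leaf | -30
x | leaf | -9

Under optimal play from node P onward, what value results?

-29

a (Vik): min(-29, 27) = -29
b (Vik): min(-22, 40, -36, -44) = -44
P (Jamal): max(-29, -44) = -29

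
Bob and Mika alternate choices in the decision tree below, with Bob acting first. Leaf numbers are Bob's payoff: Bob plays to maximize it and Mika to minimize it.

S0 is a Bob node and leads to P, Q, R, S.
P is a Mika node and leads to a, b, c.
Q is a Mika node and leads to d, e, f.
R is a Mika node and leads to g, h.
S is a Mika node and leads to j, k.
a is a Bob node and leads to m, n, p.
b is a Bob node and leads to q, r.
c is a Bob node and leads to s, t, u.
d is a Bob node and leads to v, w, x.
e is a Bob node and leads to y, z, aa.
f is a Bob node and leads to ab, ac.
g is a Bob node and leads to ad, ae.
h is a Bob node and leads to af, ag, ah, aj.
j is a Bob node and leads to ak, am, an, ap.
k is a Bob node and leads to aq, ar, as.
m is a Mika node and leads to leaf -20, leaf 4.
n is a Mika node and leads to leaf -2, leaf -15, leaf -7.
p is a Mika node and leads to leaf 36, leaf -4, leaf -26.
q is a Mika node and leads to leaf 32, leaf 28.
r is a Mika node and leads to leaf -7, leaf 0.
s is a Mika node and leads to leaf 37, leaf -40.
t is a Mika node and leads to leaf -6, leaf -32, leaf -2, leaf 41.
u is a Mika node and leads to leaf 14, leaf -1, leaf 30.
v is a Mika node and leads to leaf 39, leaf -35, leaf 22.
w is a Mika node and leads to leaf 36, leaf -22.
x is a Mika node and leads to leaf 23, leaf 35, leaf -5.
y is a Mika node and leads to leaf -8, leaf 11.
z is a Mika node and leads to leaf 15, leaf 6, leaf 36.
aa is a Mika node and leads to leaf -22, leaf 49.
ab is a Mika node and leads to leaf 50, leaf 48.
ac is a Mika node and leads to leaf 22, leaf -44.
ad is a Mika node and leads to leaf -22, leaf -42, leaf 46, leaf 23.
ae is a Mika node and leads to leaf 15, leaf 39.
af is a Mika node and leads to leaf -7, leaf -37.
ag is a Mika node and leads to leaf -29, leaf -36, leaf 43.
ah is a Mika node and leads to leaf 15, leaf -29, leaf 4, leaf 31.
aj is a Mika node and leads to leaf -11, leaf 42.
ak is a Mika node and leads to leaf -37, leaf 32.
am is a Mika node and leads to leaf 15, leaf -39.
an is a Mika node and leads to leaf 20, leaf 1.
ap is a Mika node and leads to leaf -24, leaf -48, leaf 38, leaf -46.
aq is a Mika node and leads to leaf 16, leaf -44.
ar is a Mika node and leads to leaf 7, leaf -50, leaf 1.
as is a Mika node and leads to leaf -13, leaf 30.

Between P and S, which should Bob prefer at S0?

S

m (Mika): min(-20, 4) = -20
n (Mika): min(-2, -15, -7) = -15
p (Mika): min(36, -4, -26) = -26
a (Bob): max(-20, -15, -26) = -15
q (Mika): min(32, 28) = 28
r (Mika): min(-7, 0) = -7
b (Bob): max(28, -7) = 28
s (Mika): min(37, -40) = -40
t (Mika): min(-6, -32, -2, 41) = -32
u (Mika): min(14, -1, 30) = -1
c (Bob): max(-40, -32, -1) = -1
P (Mika): min(-15, 28, -1) = -15
ak (Mika): min(-37, 32) = -37
am (Mika): min(15, -39) = -39
an (Mika): min(20, 1) = 1
ap (Mika): min(-24, -48, 38, -46) = -48
j (Bob): max(-37, -39, 1, -48) = 1
aq (Mika): min(16, -44) = -44
ar (Mika): min(7, -50, 1) = -50
as (Mika): min(-13, 30) = -13
k (Bob): max(-44, -50, -13) = -13
S (Mika): min(1, -13) = -13
Bob prefers the higher value; P=-15, S=-13. S is better since -13 > -15.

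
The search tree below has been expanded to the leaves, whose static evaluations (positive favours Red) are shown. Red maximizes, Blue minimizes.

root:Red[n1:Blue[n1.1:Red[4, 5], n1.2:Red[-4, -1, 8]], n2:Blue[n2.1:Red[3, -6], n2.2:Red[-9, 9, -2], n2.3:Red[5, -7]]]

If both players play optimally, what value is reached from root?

n1.1 (Red): max(4, 5) = 5
n1.2 (Red): max(-4, -1, 8) = 8
n1 (Blue): min(5, 8) = 5
n2.1 (Red): max(3, -6) = 3
n2.2 (Red): max(-9, 9, -2) = 9
n2.3 (Red): max(5, -7) = 5
n2 (Blue): min(3, 9, 5) = 3
root (Red): max(5, 3) = 5

5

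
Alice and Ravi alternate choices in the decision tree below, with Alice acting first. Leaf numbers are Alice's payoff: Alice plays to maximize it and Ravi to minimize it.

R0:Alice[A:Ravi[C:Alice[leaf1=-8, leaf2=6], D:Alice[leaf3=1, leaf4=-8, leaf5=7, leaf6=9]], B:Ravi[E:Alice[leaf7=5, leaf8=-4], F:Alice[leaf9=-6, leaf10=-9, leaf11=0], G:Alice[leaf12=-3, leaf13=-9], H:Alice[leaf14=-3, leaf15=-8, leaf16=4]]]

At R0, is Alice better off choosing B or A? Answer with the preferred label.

E (Alice): max(5, -4) = 5
F (Alice): max(-6, -9, 0) = 0
G (Alice): max(-3, -9) = -3
H (Alice): max(-3, -8, 4) = 4
B (Ravi): min(5, 0, -3, 4) = -3
C (Alice): max(-8, 6) = 6
D (Alice): max(1, -8, 7, 9) = 9
A (Ravi): min(6, 9) = 6
Alice prefers the higher value; B=-3, A=6. A is better since 6 > -3.

A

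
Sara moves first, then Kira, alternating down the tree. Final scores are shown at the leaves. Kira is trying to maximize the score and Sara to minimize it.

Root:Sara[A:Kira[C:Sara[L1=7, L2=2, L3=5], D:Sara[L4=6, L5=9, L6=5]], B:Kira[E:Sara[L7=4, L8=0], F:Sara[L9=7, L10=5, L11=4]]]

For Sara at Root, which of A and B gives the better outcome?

C (Sara): min(7, 2, 5) = 2
D (Sara): min(6, 9, 5) = 5
A (Kira): max(2, 5) = 5
E (Sara): min(4, 0) = 0
F (Sara): min(7, 5, 4) = 4
B (Kira): max(0, 4) = 4
Sara prefers the lower value; A=5, B=4. B is better since 4 < 5.

B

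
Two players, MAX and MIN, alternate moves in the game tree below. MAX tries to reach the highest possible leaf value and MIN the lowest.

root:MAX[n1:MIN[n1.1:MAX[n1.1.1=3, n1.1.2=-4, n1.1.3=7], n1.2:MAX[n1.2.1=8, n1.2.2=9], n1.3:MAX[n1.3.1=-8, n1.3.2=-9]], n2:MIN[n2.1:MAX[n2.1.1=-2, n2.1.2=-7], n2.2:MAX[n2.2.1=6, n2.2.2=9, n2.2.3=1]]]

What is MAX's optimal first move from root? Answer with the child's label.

n1.1 (MAX): max(3, -4, 7) = 7
n1.2 (MAX): max(8, 9) = 9
n1.3 (MAX): max(-8, -9) = -8
n1 (MIN): min(7, 9, -8) = -8
n2.1 (MAX): max(-2, -7) = -2
n2.2 (MAX): max(6, 9, 1) = 9
n2 (MIN): min(-2, 9) = -2
root (MAX): max(-8, -2) = -2
MAX at root wants the highest of {n1=-8, n2=-2}, so chooses n2.

n2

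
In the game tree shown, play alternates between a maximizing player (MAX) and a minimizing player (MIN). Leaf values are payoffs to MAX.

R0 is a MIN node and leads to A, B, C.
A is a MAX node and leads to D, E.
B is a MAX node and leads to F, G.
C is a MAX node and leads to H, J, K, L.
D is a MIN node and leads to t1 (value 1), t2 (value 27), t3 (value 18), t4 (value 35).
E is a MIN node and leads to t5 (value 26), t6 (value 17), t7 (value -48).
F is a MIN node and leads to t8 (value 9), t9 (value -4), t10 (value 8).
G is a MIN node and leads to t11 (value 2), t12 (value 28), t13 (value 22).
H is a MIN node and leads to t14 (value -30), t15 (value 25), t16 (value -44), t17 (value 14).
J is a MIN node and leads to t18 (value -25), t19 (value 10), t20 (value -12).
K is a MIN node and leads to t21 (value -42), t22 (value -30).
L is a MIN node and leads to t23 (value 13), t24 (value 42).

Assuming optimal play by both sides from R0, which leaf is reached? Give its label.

t1

D (MIN): min(1, 27, 18, 35) = 1
E (MIN): min(26, 17, -48) = -48
A (MAX): max(1, -48) = 1
F (MIN): min(9, -4, 8) = -4
G (MIN): min(2, 28, 22) = 2
B (MAX): max(-4, 2) = 2
H (MIN): min(-30, 25, -44, 14) = -44
J (MIN): min(-25, 10, -12) = -25
K (MIN): min(-42, -30) = -42
L (MIN): min(13, 42) = 13
C (MAX): max(-44, -25, -42, 13) = 13
R0 (MIN): min(1, 2, 13) = 1
At R0, MIN picks A (lowest: 1).
At A, MAX picks D (highest: 1).
At D, MIN picks t1 (lowest: 1).
Terminal value 1.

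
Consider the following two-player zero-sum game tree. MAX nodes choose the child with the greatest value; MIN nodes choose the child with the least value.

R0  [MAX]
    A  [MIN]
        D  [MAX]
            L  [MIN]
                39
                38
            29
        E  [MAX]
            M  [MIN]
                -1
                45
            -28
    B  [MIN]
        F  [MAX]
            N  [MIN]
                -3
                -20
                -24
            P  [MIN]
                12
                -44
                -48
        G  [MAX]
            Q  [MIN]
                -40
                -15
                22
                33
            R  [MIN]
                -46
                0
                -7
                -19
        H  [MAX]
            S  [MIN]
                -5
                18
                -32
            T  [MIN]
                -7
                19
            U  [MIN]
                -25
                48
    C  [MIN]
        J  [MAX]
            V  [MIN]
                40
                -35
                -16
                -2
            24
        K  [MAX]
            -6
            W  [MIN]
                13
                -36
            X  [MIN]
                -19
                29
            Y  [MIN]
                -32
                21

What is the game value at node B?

N (MIN): min(-3, -20, -24) = -24
P (MIN): min(12, -44, -48) = -48
F (MAX): max(-24, -48) = -24
Q (MIN): min(-40, -15, 22, 33) = -40
R (MIN): min(-46, 0, -7, -19) = -46
G (MAX): max(-40, -46) = -40
S (MIN): min(-5, 18, -32) = -32
T (MIN): min(-7, 19) = -7
U (MIN): min(-25, 48) = -25
H (MAX): max(-32, -7, -25) = -7
B (MIN): min(-24, -40, -7) = -40

-40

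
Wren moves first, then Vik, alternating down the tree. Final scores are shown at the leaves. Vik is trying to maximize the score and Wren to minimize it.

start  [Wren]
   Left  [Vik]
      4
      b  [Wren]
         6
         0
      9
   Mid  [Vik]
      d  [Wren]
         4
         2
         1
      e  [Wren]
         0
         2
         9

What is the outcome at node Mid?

1

d (Wren): min(4, 2, 1) = 1
e (Wren): min(0, 2, 9) = 0
Mid (Vik): max(1, 0) = 1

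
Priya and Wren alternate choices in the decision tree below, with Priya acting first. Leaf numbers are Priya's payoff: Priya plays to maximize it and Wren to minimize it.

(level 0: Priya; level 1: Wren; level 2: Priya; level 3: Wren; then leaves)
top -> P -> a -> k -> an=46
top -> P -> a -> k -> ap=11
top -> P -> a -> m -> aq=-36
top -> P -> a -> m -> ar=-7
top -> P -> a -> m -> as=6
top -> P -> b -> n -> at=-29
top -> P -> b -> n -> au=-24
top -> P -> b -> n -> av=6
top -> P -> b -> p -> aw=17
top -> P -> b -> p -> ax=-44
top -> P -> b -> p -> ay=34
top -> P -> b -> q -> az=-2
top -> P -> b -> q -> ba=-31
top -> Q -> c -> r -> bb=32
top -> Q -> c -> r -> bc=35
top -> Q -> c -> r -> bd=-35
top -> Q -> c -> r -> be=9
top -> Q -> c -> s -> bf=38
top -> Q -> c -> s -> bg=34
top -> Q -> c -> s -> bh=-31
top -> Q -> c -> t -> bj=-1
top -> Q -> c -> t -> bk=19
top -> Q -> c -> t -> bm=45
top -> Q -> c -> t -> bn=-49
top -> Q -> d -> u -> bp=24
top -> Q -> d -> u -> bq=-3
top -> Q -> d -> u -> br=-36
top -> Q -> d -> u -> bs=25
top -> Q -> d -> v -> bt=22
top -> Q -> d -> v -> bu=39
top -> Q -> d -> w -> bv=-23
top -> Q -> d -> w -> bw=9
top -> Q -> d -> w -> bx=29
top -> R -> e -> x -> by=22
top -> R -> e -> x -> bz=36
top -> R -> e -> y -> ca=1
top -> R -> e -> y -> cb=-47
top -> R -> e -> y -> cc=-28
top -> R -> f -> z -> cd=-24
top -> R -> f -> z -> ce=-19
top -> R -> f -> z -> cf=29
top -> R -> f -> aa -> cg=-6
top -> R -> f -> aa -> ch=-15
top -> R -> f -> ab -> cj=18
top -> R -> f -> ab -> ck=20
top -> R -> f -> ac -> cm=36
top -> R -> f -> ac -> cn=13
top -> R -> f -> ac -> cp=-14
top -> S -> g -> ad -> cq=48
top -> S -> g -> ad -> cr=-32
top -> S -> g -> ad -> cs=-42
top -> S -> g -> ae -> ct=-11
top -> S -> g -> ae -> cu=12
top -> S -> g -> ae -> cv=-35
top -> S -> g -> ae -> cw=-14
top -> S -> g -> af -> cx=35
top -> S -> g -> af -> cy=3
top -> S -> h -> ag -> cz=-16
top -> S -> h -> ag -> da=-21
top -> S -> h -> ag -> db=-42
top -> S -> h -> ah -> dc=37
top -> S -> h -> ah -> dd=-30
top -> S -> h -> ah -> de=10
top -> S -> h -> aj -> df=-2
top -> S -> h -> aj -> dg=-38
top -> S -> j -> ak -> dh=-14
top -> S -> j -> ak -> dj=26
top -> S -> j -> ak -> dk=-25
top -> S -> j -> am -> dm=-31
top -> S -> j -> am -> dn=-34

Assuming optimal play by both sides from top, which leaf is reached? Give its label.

cj

k (Wren): min(46, 11) = 11
m (Wren): min(-36, -7, 6) = -36
a (Priya): max(11, -36) = 11
n (Wren): min(-29, -24, 6) = -29
p (Wren): min(17, -44, 34) = -44
q (Wren): min(-2, -31) = -31
b (Priya): max(-29, -44, -31) = -29
P (Wren): min(11, -29) = -29
r (Wren): min(32, 35, -35, 9) = -35
s (Wren): min(38, 34, -31) = -31
t (Wren): min(-1, 19, 45, -49) = -49
c (Priya): max(-35, -31, -49) = -31
u (Wren): min(24, -3, -36, 25) = -36
v (Wren): min(22, 39) = 22
w (Wren): min(-23, 9, 29) = -23
d (Priya): max(-36, 22, -23) = 22
Q (Wren): min(-31, 22) = -31
x (Wren): min(22, 36) = 22
y (Wren): min(1, -47, -28) = -47
e (Priya): max(22, -47) = 22
z (Wren): min(-24, -19, 29) = -24
aa (Wren): min(-6, -15) = -15
ab (Wren): min(18, 20) = 18
ac (Wren): min(36, 13, -14) = -14
f (Priya): max(-24, -15, 18, -14) = 18
R (Wren): min(22, 18) = 18
ad (Wren): min(48, -32, -42) = -42
ae (Wren): min(-11, 12, -35, -14) = -35
af (Wren): min(35, 3) = 3
g (Priya): max(-42, -35, 3) = 3
ag (Wren): min(-16, -21, -42) = -42
ah (Wren): min(37, -30, 10) = -30
aj (Wren): min(-2, -38) = -38
h (Priya): max(-42, -30, -38) = -30
ak (Wren): min(-14, 26, -25) = -25
am (Wren): min(-31, -34) = -34
j (Priya): max(-25, -34) = -25
S (Wren): min(3, -30, -25) = -30
top (Priya): max(-29, -31, 18, -30) = 18
At top, Priya picks R (highest: 18).
At R, Wren picks f (lowest: 18).
At f, Priya picks ab (highest: 18).
At ab, Wren picks cj (lowest: 18).
Terminal value 18.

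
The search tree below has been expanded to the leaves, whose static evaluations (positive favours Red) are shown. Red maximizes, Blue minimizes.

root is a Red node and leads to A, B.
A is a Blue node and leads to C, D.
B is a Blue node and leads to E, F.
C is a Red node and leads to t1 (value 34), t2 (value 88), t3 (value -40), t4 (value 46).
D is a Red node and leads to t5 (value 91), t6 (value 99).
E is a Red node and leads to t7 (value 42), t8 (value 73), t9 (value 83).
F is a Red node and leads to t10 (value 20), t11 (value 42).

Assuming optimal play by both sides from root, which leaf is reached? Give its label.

C (Red): max(34, 88, -40, 46) = 88
D (Red): max(91, 99) = 99
A (Blue): min(88, 99) = 88
E (Red): max(42, 73, 83) = 83
F (Red): max(20, 42) = 42
B (Blue): min(83, 42) = 42
root (Red): max(88, 42) = 88
At root, Red picks A (highest: 88).
At A, Blue picks C (lowest: 88).
At C, Red picks t2 (highest: 88).
Terminal value 88.

t2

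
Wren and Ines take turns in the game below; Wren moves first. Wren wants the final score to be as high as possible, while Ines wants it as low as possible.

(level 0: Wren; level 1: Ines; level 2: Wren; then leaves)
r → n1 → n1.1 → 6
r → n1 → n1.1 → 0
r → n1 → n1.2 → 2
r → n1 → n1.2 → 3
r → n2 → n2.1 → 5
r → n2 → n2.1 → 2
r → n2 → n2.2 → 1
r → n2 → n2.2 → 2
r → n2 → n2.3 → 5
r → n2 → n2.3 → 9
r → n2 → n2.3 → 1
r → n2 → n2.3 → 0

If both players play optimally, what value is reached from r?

3

n1.1 (Wren): max(6, 0) = 6
n1.2 (Wren): max(2, 3) = 3
n1 (Ines): min(6, 3) = 3
n2.1 (Wren): max(5, 2) = 5
n2.2 (Wren): max(1, 2) = 2
n2.3 (Wren): max(5, 9, 1, 0) = 9
n2 (Ines): min(5, 2, 9) = 2
r (Wren): max(3, 2) = 3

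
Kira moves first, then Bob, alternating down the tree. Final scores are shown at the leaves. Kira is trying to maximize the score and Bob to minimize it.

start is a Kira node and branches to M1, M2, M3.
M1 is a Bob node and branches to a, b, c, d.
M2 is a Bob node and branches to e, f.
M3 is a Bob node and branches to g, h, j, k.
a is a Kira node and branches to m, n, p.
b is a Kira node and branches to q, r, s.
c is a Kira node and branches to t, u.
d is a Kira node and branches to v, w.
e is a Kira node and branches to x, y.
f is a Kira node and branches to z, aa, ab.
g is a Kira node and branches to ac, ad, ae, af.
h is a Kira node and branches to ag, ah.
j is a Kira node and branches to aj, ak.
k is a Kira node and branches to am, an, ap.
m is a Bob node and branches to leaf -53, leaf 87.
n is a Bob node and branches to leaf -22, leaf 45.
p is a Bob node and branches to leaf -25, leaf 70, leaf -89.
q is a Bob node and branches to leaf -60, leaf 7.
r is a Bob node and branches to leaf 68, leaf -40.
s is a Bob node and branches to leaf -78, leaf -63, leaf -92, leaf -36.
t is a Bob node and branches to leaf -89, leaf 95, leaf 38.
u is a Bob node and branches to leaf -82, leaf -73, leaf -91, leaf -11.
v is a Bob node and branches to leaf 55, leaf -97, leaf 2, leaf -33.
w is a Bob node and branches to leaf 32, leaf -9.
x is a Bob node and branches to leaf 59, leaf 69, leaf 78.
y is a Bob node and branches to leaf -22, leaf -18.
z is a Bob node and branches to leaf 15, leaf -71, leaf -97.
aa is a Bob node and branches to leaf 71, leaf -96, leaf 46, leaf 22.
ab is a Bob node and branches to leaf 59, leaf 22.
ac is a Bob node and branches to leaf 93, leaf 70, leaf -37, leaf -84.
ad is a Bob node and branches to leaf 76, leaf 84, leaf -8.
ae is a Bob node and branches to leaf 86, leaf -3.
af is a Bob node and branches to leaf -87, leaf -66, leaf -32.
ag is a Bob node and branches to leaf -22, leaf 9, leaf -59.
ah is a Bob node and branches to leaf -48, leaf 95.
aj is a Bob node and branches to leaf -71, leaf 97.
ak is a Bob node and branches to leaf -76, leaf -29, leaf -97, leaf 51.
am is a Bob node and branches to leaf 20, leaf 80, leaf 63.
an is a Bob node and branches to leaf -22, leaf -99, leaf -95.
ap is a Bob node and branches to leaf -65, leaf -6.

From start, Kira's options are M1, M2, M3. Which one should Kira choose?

m (Bob): min(-53, 87) = -53
n (Bob): min(-22, 45) = -22
p (Bob): min(-25, 70, -89) = -89
a (Kira): max(-53, -22, -89) = -22
q (Bob): min(-60, 7) = -60
r (Bob): min(68, -40) = -40
s (Bob): min(-78, -63, -92, -36) = -92
b (Kira): max(-60, -40, -92) = -40
t (Bob): min(-89, 95, 38) = -89
u (Bob): min(-82, -73, -91, -11) = -91
c (Kira): max(-89, -91) = -89
v (Bob): min(55, -97, 2, -33) = -97
w (Bob): min(32, -9) = -9
d (Kira): max(-97, -9) = -9
M1 (Bob): min(-22, -40, -89, -9) = -89
x (Bob): min(59, 69, 78) = 59
y (Bob): min(-22, -18) = -22
e (Kira): max(59, -22) = 59
z (Bob): min(15, -71, -97) = -97
aa (Bob): min(71, -96, 46, 22) = -96
ab (Bob): min(59, 22) = 22
f (Kira): max(-97, -96, 22) = 22
M2 (Bob): min(59, 22) = 22
ac (Bob): min(93, 70, -37, -84) = -84
ad (Bob): min(76, 84, -8) = -8
ae (Bob): min(86, -3) = -3
af (Bob): min(-87, -66, -32) = -87
g (Kira): max(-84, -8, -3, -87) = -3
ag (Bob): min(-22, 9, -59) = -59
ah (Bob): min(-48, 95) = -48
h (Kira): max(-59, -48) = -48
aj (Bob): min(-71, 97) = -71
ak (Bob): min(-76, -29, -97, 51) = -97
j (Kira): max(-71, -97) = -71
am (Bob): min(20, 80, 63) = 20
an (Bob): min(-22, -99, -95) = -99
ap (Bob): min(-65, -6) = -65
k (Kira): max(20, -99, -65) = 20
M3 (Bob): min(-3, -48, -71, 20) = -71
start (Kira): max(-89, 22, -71) = 22
Kira at start wants the highest of {M1=-89, M2=22, M3=-71}, so chooses M2.

M2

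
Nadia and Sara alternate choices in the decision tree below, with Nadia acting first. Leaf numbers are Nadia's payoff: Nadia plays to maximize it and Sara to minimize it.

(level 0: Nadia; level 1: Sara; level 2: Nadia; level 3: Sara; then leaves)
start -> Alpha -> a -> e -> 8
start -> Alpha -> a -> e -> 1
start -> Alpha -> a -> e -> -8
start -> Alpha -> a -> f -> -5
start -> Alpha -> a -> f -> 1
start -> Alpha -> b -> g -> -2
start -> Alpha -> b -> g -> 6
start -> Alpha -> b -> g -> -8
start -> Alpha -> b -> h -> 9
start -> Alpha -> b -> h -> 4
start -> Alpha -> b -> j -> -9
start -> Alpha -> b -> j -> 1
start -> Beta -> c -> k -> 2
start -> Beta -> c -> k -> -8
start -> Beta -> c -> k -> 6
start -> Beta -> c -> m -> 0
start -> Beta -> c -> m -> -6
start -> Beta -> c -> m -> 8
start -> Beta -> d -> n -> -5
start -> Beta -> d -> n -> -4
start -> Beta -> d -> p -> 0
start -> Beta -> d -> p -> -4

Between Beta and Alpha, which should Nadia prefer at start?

k (Sara): min(2, -8, 6) = -8
m (Sara): min(0, -6, 8) = -6
c (Nadia): max(-8, -6) = -6
n (Sara): min(-5, -4) = -5
p (Sara): min(0, -4) = -4
d (Nadia): max(-5, -4) = -4
Beta (Sara): min(-6, -4) = -6
e (Sara): min(8, 1, -8) = -8
f (Sara): min(-5, 1) = -5
a (Nadia): max(-8, -5) = -5
g (Sara): min(-2, 6, -8) = -8
h (Sara): min(9, 4) = 4
j (Sara): min(-9, 1) = -9
b (Nadia): max(-8, 4, -9) = 4
Alpha (Sara): min(-5, 4) = -5
Nadia prefers the higher value; Beta=-6, Alpha=-5. Alpha is better since -5 > -6.

Alpha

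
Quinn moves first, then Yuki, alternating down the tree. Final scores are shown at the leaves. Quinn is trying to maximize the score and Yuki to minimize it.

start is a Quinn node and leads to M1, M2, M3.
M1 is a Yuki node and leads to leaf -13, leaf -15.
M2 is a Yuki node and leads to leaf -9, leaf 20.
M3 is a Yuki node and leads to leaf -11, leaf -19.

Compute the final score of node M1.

M1 (Yuki): min(-13, -15) = -15

-15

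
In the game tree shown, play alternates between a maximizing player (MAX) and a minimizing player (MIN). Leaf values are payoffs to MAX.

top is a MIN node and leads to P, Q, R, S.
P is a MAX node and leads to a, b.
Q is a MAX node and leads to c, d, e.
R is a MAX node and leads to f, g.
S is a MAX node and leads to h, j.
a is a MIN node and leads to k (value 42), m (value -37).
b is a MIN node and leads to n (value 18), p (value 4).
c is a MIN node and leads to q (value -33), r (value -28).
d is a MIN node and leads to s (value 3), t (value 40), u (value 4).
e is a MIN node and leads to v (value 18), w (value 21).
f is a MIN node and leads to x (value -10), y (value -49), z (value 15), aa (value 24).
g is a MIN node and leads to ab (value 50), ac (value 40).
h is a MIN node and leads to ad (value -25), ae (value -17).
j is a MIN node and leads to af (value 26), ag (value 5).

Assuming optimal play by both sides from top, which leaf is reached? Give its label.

p

a (MIN): min(42, -37) = -37
b (MIN): min(18, 4) = 4
P (MAX): max(-37, 4) = 4
c (MIN): min(-33, -28) = -33
d (MIN): min(3, 40, 4) = 3
e (MIN): min(18, 21) = 18
Q (MAX): max(-33, 3, 18) = 18
f (MIN): min(-10, -49, 15, 24) = -49
g (MIN): min(50, 40) = 40
R (MAX): max(-49, 40) = 40
h (MIN): min(-25, -17) = -25
j (MIN): min(26, 5) = 5
S (MAX): max(-25, 5) = 5
top (MIN): min(4, 18, 40, 5) = 4
At top, MIN picks P (lowest: 4).
At P, MAX picks b (highest: 4).
At b, MIN picks p (lowest: 4).
Terminal value 4.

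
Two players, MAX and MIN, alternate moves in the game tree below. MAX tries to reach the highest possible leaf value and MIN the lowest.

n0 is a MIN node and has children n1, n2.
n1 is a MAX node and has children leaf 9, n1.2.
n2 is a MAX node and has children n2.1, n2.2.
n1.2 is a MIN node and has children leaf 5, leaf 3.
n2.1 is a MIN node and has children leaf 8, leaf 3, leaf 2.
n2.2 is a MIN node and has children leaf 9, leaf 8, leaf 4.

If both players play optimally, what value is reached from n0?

n1.2 (MIN): min(5, 3) = 3
n1 (MAX): max(9, 3) = 9
n2.1 (MIN): min(8, 3, 2) = 2
n2.2 (MIN): min(9, 8, 4) = 4
n2 (MAX): max(2, 4) = 4
n0 (MIN): min(9, 4) = 4

4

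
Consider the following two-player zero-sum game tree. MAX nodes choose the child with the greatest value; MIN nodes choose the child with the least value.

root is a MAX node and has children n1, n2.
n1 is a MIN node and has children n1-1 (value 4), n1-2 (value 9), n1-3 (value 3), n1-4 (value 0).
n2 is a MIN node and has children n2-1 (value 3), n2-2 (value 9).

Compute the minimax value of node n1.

n1 (MIN): min(4, 9, 3, 0) = 0

0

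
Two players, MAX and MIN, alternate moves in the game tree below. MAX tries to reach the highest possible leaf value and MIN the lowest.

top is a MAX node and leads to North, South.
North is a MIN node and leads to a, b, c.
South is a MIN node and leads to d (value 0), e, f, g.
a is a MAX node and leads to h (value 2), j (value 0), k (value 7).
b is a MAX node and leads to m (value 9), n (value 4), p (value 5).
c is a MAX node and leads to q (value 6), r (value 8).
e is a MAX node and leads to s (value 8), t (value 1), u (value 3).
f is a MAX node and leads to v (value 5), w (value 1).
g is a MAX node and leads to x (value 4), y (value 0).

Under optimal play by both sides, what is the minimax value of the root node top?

7

a (MAX): max(2, 0, 7) = 7
b (MAX): max(9, 4, 5) = 9
c (MAX): max(6, 8) = 8
North (MIN): min(7, 9, 8) = 7
e (MAX): max(8, 1, 3) = 8
f (MAX): max(5, 1) = 5
g (MAX): max(4, 0) = 4
South (MIN): min(0, 8, 5, 4) = 0
top (MAX): max(7, 0) = 7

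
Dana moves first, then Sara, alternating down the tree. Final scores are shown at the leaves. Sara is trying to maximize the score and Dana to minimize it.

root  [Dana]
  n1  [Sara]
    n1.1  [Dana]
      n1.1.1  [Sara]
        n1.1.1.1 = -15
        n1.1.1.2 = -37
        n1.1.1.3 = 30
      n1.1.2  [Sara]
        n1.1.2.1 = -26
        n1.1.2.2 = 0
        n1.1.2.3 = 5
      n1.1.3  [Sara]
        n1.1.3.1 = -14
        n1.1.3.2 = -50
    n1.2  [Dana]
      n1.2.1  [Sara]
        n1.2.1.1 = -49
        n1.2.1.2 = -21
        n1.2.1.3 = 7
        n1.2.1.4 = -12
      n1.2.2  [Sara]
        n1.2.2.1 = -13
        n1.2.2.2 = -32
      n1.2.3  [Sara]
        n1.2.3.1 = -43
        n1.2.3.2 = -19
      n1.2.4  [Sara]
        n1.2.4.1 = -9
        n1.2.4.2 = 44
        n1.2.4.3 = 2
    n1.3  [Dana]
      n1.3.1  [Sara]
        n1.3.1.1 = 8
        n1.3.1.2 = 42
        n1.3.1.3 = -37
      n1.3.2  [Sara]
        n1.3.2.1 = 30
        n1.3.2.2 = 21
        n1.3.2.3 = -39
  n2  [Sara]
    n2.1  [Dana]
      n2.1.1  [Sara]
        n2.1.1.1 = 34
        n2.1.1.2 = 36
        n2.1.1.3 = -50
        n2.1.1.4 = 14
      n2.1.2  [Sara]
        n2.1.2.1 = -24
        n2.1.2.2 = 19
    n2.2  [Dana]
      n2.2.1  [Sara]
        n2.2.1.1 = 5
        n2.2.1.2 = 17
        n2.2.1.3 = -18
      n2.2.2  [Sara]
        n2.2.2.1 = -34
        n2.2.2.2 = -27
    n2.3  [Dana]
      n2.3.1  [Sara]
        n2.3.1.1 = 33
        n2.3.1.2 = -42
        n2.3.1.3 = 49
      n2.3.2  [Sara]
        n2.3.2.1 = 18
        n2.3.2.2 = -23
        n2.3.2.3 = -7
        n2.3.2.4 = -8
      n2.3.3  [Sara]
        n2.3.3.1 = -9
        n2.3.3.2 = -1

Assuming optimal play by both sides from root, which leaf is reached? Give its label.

n1.1.1 (Sara): max(-15, -37, 30) = 30
n1.1.2 (Sara): max(-26, 0, 5) = 5
n1.1.3 (Sara): max(-14, -50) = -14
n1.1 (Dana): min(30, 5, -14) = -14
n1.2.1 (Sara): max(-49, -21, 7, -12) = 7
n1.2.2 (Sara): max(-13, -32) = -13
n1.2.3 (Sara): max(-43, -19) = -19
n1.2.4 (Sara): max(-9, 44, 2) = 44
n1.2 (Dana): min(7, -13, -19, 44) = -19
n1.3.1 (Sara): max(8, 42, -37) = 42
n1.3.2 (Sara): max(30, 21, -39) = 30
n1.3 (Dana): min(42, 30) = 30
n1 (Sara): max(-14, -19, 30) = 30
n2.1.1 (Sara): max(34, 36, -50, 14) = 36
n2.1.2 (Sara): max(-24, 19) = 19
n2.1 (Dana): min(36, 19) = 19
n2.2.1 (Sara): max(5, 17, -18) = 17
n2.2.2 (Sara): max(-34, -27) = -27
n2.2 (Dana): min(17, -27) = -27
n2.3.1 (Sara): max(33, -42, 49) = 49
n2.3.2 (Sara): max(18, -23, -7, -8) = 18
n2.3.3 (Sara): max(-9, -1) = -1
n2.3 (Dana): min(49, 18, -1) = -1
n2 (Sara): max(19, -27, -1) = 19
root (Dana): min(30, 19) = 19
At root, Dana picks n2 (lowest: 19).
At n2, Sara picks n2.1 (highest: 19).
At n2.1, Dana picks n2.1.2 (lowest: 19).
At n2.1.2, Sara picks n2.1.2.2 (highest: 19).
Terminal value 19.

n2.1.2.2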